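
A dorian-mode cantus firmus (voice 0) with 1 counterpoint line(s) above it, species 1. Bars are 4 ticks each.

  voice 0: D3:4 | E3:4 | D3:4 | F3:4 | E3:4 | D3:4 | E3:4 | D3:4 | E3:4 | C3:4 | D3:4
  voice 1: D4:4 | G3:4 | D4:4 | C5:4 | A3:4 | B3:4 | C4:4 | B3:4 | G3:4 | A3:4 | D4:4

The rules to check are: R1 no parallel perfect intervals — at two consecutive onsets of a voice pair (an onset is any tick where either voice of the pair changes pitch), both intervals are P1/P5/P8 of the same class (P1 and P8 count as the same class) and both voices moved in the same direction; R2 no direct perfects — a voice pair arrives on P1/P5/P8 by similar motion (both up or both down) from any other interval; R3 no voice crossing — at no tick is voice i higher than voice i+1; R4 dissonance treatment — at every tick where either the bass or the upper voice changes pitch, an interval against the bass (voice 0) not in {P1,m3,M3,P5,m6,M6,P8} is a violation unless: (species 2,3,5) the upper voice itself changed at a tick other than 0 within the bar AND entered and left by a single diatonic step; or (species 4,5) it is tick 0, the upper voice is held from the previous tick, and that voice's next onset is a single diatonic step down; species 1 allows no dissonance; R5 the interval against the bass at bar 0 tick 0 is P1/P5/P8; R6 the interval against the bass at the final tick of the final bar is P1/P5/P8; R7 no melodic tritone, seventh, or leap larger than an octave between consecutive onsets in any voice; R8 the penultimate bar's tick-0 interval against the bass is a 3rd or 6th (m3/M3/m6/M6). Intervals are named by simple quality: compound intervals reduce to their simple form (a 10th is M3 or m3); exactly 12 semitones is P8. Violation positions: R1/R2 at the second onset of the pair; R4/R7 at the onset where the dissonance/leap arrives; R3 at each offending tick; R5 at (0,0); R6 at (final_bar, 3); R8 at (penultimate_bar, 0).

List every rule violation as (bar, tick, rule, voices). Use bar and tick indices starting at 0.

(3, 0, R2, (0, 1))
(3, 0, R7, (1,))
(4, 0, R4, (0, 1))
(4, 0, R7, (1,))
(10, 0, R2, (0, 1))

bar 0: v0=D3 v1=D4 downbeat P8
bar 1: v0=E3 v1=G3 downbeat m3
bar 2: v0=D3 v1=D4 downbeat P8
bar 3: v0=F3 v1=C5 downbeat P5
bar 4: v0=E3 v1=A3 downbeat P4
bar 5: v0=D3 v1=B3 downbeat M6
bar 6: v0=E3 v1=C4 downbeat m6
bar 7: v0=D3 v1=B3 downbeat M6
bar 8: v0=E3 v1=G3 downbeat m3
bar 9: v0=C3 v1=A3 downbeat M6
bar 10: v0=D3 v1=D4 downbeat P8
  -> R2 @ bar 3 tick 0 v(0, 1): D3/D4 P8 -> F3/C5 P5 similar
  -> R7 @ bar 3 tick 0 v(1,): D4->C5 leap 10st
  -> R4 @ bar 4 tick 0 v(0, 1): E3/A3 P4 untreated
  -> R7 @ bar 4 tick 0 v(1,): C5->A3 leap 15st
  -> R2 @ bar 10 tick 0 v(0, 1): C3/A3 M6 -> D3/D4 P8 similar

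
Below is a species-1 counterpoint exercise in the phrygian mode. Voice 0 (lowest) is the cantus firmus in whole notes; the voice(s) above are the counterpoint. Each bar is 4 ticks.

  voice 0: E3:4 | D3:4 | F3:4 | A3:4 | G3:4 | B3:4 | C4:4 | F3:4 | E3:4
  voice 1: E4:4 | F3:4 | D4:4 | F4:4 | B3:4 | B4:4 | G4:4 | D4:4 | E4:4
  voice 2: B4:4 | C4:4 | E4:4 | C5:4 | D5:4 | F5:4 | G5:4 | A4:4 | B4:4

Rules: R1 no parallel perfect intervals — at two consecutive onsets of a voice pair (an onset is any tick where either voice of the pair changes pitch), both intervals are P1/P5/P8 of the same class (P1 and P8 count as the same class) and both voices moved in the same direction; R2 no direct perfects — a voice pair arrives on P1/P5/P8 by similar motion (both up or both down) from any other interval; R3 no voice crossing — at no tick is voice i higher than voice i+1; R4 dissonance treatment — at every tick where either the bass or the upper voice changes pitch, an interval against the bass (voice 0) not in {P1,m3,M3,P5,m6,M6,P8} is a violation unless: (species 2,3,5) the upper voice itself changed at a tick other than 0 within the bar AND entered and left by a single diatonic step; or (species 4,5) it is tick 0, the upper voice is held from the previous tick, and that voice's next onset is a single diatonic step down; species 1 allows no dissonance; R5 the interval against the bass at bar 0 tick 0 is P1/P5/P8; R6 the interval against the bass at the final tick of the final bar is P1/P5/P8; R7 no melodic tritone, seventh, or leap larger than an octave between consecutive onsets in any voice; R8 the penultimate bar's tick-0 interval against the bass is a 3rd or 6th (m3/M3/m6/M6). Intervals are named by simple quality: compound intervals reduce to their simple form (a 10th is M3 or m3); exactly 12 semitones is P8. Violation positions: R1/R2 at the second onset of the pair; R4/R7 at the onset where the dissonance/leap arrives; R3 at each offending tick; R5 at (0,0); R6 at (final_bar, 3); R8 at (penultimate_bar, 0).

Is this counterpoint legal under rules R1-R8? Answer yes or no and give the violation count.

No (13 violations)

bar 0: v0=E3 v1=E4 v2=B4 (P5)
bar 1: v0=D3 v1=F3 v2=C4 (m7)
bar 2: v0=F3 v1=D4 v2=E4 (M7)
bar 3: v0=A3 v1=F4 v2=C5 (m3)
bar 4: v0=G3 v1=B3 v2=D5 (P5)
bar 5: v0=B3 v1=B4 v2=F5 (TT)
bar 6: v0=C4 v1=G4 v2=G5 (P5)
bar 7: v0=F3 v1=D4 v2=A4 (M3)
bar 8: v0=E3 v1=E4 v2=B4 (P5)
  R1 @ bar1.0: E4/B4 P5 -> F3/C4 P5 similar
  R4 @ bar1.0: D3/C4 m7 untreated
  R7 @ bar1.0: E4->F3 leap 11st
  R7 @ bar1.0: B4->C4 leap 11st
  R4 @ bar2.0: F3/E4 M7 untreated
  R2 @ bar3.0: D4/E4 M2 -> F4/C5 P5 similar
  R7 @ bar4.0: F4->B3 leap 6st
  R2 @ bar5.0: G3/B3 M3 -> B3/B4 P8 similar
  R4 @ bar5.0: B3/F5 TT untreated
  R2 @ bar6.0: B3/F5 TT -> C4/G5 P5 similar
  R2 @ bar7.0: G4/G5 P8 -> D4/A4 P5 similar
  R7 @ bar7.0: G5->A4 leap 10st
  R1 @ bar8.0: D4/A4 P5 -> E4/B4 P5 similar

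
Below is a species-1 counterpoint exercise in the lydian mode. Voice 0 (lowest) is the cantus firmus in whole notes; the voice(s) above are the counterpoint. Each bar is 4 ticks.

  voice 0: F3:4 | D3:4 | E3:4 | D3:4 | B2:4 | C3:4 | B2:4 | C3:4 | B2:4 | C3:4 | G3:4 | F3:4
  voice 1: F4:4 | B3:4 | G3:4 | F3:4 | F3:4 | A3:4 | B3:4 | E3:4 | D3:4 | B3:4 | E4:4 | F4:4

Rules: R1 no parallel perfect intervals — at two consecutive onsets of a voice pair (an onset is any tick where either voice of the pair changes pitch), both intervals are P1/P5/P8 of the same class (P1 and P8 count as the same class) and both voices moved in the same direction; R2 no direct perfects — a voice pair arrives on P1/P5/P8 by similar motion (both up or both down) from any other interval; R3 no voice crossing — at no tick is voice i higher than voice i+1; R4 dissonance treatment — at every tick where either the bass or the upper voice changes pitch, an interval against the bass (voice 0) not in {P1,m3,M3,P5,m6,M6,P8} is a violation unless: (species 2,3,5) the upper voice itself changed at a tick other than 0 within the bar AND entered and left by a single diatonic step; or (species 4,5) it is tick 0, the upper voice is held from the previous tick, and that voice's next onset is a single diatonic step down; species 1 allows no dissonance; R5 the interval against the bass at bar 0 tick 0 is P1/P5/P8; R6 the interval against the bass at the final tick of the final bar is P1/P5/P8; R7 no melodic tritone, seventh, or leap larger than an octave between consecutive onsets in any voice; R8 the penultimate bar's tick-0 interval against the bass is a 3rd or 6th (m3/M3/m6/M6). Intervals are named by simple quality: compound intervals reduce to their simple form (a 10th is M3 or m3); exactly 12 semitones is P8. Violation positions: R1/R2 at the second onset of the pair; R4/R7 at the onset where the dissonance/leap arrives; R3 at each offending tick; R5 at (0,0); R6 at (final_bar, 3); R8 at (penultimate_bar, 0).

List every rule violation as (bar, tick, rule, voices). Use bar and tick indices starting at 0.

(1, 0, R7, (1,))
(4, 0, R4, (0, 1))
(9, 0, R4, (0, 1))

bar 0: v0=F3 v1=F4 downbeat P8
bar 1: v0=D3 v1=B3 downbeat M6
bar 2: v0=E3 v1=G3 downbeat m3
bar 3: v0=D3 v1=F3 downbeat m3
bar 4: v0=B2 v1=F3 downbeat TT
bar 5: v0=C3 v1=A3 downbeat M6
bar 6: v0=B2 v1=B3 downbeat P8
bar 7: v0=C3 v1=E3 downbeat M3
bar 8: v0=B2 v1=D3 downbeat m3
bar 9: v0=C3 v1=B3 downbeat M7
bar 10: v0=G3 v1=E4 downbeat M6
bar 11: v0=F3 v1=F4 downbeat P8
  -> R7 @ bar 1 tick 0 v(1,): F4->B3 leap 6st
  -> R4 @ bar 4 tick 0 v(0, 1): B2/F3 TT untreated
  -> R4 @ bar 9 tick 0 v(0, 1): C3/B3 M7 untreated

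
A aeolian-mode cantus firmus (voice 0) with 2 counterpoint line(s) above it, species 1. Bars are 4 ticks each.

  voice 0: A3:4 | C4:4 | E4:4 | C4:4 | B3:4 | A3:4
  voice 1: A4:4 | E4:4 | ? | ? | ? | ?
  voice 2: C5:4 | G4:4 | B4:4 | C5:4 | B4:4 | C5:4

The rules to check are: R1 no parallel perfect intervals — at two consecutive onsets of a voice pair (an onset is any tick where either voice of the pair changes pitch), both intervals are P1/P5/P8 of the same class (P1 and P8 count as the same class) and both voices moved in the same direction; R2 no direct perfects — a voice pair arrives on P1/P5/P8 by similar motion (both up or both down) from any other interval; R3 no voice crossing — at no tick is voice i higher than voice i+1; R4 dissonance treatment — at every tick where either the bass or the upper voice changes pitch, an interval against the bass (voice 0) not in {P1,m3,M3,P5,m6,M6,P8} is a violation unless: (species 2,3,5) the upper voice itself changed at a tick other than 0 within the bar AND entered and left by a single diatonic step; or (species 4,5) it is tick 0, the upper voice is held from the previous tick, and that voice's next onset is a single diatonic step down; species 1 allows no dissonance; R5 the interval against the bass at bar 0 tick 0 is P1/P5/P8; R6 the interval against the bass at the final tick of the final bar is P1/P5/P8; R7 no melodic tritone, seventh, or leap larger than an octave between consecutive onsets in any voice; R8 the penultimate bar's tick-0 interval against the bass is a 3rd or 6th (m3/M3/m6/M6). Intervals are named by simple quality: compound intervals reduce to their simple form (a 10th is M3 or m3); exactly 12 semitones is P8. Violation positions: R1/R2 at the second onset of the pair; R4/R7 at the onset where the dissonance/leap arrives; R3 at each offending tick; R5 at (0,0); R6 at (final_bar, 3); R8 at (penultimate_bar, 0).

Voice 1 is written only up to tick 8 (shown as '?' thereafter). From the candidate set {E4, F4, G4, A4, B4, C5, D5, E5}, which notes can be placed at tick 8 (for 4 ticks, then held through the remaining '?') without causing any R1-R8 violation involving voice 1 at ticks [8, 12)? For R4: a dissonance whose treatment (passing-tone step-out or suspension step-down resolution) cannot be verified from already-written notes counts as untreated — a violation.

E4: legal
F4: violates R4
G4: legal
A4: violates R4
B4: violates R2
C5: violates R3
D5: violates R3,R4,R7
E5: violates R2,R3

{E4, G4}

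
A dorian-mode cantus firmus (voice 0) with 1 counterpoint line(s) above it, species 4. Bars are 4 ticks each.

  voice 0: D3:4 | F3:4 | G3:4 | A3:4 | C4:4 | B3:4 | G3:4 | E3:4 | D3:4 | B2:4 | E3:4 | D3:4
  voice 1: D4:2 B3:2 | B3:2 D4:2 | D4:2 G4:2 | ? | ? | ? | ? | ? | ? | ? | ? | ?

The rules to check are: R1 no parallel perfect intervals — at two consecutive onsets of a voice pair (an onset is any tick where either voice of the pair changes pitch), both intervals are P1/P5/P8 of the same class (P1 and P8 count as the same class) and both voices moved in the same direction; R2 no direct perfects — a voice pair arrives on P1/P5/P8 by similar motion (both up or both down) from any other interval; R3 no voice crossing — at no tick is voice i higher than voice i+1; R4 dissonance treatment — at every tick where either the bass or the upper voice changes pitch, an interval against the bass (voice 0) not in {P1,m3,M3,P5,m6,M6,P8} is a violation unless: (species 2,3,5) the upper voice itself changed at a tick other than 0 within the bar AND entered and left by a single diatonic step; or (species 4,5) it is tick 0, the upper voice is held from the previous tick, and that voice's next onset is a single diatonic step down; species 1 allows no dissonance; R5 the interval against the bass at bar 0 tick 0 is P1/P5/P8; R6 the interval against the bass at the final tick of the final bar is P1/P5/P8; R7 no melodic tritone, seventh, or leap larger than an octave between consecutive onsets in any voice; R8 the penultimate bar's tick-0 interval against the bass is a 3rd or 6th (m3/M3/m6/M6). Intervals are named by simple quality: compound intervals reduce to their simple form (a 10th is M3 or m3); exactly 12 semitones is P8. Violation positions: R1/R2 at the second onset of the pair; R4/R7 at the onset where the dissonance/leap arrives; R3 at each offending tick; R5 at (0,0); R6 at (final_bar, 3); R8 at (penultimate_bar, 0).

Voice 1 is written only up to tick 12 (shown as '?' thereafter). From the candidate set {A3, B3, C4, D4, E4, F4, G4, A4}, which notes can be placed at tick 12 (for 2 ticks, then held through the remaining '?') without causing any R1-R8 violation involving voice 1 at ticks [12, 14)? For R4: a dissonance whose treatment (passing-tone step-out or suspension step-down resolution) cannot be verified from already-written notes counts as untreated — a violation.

A3: violates R7
B3: violates R4
C4: legal
D4: violates R4
E4: legal
F4: legal
G4: violates R4
A4: violates R1

{C4, E4, F4}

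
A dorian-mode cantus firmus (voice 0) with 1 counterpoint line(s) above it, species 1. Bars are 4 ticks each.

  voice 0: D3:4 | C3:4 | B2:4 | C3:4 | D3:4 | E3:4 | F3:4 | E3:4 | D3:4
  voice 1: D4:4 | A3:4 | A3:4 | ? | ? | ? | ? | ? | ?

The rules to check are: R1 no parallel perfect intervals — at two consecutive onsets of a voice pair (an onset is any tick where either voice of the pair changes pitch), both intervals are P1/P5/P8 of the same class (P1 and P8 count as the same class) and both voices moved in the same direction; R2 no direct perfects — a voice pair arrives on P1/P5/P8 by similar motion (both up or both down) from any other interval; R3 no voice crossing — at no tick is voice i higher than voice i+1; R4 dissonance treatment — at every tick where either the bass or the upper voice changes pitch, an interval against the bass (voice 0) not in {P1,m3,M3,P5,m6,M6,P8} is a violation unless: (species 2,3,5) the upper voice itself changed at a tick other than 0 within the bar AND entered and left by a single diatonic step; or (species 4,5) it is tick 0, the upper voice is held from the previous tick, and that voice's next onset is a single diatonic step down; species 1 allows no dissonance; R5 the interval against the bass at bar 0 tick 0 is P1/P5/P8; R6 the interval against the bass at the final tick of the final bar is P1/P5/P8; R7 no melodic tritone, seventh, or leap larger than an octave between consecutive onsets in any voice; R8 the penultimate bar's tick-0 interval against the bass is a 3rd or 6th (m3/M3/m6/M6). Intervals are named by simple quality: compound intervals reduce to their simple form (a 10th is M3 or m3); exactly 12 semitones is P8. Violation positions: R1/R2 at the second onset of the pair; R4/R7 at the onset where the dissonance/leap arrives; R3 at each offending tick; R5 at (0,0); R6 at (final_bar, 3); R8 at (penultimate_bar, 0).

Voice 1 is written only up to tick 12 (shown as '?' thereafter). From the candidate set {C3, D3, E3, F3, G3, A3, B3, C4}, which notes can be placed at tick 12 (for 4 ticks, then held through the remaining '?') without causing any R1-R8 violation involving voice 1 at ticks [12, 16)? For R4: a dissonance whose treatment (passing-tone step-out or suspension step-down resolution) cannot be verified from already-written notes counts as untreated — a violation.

C3: legal
D3: violates R4
E3: legal
F3: violates R4
G3: legal
A3: legal
B3: violates R4
C4: violates R2

{A3, C3, E3, G3}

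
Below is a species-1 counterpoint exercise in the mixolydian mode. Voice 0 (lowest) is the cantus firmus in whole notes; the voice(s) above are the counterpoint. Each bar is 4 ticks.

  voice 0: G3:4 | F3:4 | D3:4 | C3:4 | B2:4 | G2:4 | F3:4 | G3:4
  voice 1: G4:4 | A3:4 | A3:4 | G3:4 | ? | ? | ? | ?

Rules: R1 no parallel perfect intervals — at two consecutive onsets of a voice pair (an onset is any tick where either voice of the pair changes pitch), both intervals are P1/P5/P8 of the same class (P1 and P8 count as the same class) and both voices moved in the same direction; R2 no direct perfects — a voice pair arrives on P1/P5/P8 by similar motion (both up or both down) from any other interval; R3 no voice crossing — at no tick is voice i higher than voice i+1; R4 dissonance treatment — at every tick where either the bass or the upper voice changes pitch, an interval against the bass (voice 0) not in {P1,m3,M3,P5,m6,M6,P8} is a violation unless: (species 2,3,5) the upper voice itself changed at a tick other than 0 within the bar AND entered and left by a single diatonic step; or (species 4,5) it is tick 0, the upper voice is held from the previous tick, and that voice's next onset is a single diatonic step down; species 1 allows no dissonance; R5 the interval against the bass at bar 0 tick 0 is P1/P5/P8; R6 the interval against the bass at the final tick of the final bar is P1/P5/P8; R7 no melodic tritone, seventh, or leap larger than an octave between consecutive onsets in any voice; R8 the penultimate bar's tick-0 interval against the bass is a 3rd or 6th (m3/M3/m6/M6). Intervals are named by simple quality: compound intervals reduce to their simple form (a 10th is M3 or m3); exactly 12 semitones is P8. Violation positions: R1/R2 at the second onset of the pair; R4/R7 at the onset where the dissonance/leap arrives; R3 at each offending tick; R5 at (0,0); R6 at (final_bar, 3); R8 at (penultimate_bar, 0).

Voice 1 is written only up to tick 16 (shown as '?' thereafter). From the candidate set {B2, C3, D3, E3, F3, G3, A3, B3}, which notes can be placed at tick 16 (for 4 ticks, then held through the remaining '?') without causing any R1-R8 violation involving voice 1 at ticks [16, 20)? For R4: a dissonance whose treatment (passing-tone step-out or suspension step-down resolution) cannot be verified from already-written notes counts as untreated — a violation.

{B3, D3, G3}

B2: violates R2
C3: violates R4
D3: legal
E3: violates R4
F3: violates R4
G3: legal
A3: violates R4
B3: legal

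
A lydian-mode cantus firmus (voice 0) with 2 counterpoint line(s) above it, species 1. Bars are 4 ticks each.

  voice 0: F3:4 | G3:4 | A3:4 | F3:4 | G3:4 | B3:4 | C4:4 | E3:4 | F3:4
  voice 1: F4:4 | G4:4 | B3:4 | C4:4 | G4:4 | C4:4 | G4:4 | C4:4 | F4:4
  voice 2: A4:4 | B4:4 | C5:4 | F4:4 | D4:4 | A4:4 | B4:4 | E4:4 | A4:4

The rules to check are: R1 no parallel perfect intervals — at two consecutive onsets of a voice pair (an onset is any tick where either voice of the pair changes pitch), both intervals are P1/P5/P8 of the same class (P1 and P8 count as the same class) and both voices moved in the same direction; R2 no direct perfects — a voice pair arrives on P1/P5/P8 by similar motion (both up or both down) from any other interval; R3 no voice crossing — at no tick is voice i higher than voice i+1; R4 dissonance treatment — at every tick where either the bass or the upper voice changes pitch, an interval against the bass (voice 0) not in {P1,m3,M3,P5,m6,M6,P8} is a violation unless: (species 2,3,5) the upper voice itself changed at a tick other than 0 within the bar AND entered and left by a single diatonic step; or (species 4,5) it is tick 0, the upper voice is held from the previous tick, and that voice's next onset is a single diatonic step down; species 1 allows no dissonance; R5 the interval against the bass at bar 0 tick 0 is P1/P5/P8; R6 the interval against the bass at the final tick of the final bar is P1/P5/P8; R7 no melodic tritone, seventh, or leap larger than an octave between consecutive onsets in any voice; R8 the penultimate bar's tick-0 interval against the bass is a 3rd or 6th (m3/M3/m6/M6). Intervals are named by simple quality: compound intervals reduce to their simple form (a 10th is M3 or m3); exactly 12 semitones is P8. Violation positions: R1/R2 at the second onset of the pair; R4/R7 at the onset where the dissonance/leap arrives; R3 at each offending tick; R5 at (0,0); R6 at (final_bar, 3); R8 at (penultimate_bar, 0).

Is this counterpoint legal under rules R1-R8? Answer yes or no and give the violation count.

bar 0: v0=F3 v1=F4 v2=A4 (M3)
bar 1: v0=G3 v1=G4 v2=B4 (M3)
bar 2: v0=A3 v1=B3 v2=C5 (m3)
bar 3: v0=F3 v1=C4 v2=F4 (P8)
bar 4: v0=G3 v1=G4 v2=D4 (P5)
bar 5: v0=B3 v1=C4 v2=A4 (m7)
bar 6: v0=C4 v1=G4 v2=B4 (M7)
bar 7: v0=E3 v1=C4 v2=E4 (P8)
bar 8: v0=F3 v1=F4 v2=A4 (M3)
  R5 @ bar0.0: opens on M3
  R1 @ bar1.0: F3/F4 P8 -> G3/G4 P8 similar
  R4 @ bar2.0: A3/B3 M2 untreated
  R2 @ bar3.0: A3/C5 m3 -> F3/F4 P8 similar
  R2 @ bar4.0: F3/C4 P5 -> G3/G4 P8 similar
  R3 @ bar4.0: G4 above D4
  R3 @ bar4.1: G4 above D4
  R3 @ bar4.2: G4 above D4
  R3 @ bar4.3: G4 above D4
  R4 @ bar5.0: B3/C4 m2 untreated
  R4 @ bar5.0: B3/A4 m7 untreated
  R2 @ bar6.0: B3/C4 m2 -> C4/G4 P5 similar
  R4 @ bar6.0: C4/B4 M7 untreated
  R2 @ bar7.0: C4/B4 M7 -> E3/E4 P8 similar
  R8 @ bar7.0: penult P8 not 3rd/6th
  R2 @ bar8.0: E3/C4 m6 -> F3/F4 P8 similar
  R6 @ bar8.3: closes on M3

No (17 violations)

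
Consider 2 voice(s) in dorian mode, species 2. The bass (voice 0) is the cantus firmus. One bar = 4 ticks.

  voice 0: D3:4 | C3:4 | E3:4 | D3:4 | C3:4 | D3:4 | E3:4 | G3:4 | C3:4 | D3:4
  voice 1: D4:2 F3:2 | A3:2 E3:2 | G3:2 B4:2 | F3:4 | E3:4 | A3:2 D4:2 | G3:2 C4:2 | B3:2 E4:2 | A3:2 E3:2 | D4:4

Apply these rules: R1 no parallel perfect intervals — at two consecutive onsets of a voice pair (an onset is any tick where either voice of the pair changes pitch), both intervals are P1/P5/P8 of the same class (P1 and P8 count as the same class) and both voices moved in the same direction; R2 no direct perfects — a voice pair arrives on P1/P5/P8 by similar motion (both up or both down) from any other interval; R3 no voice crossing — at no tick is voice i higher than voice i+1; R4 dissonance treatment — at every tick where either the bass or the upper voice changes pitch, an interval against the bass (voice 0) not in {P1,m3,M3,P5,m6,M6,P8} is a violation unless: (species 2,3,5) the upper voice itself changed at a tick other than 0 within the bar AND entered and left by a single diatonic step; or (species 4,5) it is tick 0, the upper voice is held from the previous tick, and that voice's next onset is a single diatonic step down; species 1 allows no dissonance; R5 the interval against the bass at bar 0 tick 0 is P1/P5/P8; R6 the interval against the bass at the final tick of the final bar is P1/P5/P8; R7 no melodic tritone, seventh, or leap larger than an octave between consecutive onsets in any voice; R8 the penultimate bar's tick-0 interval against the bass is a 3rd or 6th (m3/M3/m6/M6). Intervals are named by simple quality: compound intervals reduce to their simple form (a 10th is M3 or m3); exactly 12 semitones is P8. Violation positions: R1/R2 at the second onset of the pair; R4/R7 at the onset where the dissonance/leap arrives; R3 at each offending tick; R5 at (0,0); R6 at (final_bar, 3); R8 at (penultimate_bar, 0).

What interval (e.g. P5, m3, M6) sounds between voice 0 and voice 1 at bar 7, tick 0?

voice 0=G3 voice 1=B3 -> M3

M3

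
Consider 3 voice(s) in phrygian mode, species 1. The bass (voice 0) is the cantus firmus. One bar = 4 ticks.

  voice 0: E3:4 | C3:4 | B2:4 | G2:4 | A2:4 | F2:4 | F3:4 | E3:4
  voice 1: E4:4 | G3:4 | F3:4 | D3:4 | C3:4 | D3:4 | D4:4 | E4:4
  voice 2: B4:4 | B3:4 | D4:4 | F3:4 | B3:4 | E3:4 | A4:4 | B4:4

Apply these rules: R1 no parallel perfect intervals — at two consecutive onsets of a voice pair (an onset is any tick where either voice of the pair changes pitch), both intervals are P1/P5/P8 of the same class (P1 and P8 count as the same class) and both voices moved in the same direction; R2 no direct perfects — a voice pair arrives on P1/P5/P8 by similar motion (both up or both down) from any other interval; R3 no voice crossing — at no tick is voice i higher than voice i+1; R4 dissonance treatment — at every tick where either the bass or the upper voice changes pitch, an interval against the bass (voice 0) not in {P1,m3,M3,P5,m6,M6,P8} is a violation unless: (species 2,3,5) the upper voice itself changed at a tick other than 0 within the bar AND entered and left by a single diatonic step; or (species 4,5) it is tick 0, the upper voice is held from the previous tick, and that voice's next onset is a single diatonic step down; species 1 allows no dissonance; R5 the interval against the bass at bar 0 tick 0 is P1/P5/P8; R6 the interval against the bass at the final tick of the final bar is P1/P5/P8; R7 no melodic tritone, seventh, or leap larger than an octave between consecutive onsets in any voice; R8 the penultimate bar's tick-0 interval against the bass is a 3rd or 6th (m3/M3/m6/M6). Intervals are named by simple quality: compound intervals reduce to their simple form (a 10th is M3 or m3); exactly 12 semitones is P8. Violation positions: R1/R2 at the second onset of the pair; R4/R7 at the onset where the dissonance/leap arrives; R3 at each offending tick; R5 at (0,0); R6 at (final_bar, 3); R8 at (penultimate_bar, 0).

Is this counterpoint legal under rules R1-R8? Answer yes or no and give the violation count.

bar 0: v0=E3 v1=E4 v2=B4 (P5)
bar 1: v0=C3 v1=G3 v2=B3 (M7)
bar 2: v0=B2 v1=F3 v2=D4 (m3)
bar 3: v0=G2 v1=D3 v2=F3 (m7)
bar 4: v0=A2 v1=C3 v2=B3 (M2)
bar 5: v0=F2 v1=D3 v2=E3 (M7)
bar 6: v0=F3 v1=D4 v2=A4 (M3)
bar 7: v0=E3 v1=E4 v2=B4 (P5)
  R2 @ bar1.0: E3/E4 P8 -> C3/G3 P5 similar
  R4 @ bar1.0: C3/B3 M7 untreated
  R4 @ bar2.0: B2/F3 TT untreated
  R2 @ bar3.0: B2/F3 TT -> G2/D3 P5 similar
  R4 @ bar3.0: G2/F3 m7 untreated
  R4 @ bar4.0: A2/B3 M2 untreated
  R7 @ bar4.0: F3->B3 leap 6st
  R4 @ bar5.0: F2/E3 M7 untreated
  R2 @ bar6.0: D3/E3 M2 -> D4/A4 P5 similar
  R7 @ bar6.0: E3->A4 leap 17st
  R1 @ bar7.0: D4/A4 P5 -> E4/B4 P5 similar

No (11 violations)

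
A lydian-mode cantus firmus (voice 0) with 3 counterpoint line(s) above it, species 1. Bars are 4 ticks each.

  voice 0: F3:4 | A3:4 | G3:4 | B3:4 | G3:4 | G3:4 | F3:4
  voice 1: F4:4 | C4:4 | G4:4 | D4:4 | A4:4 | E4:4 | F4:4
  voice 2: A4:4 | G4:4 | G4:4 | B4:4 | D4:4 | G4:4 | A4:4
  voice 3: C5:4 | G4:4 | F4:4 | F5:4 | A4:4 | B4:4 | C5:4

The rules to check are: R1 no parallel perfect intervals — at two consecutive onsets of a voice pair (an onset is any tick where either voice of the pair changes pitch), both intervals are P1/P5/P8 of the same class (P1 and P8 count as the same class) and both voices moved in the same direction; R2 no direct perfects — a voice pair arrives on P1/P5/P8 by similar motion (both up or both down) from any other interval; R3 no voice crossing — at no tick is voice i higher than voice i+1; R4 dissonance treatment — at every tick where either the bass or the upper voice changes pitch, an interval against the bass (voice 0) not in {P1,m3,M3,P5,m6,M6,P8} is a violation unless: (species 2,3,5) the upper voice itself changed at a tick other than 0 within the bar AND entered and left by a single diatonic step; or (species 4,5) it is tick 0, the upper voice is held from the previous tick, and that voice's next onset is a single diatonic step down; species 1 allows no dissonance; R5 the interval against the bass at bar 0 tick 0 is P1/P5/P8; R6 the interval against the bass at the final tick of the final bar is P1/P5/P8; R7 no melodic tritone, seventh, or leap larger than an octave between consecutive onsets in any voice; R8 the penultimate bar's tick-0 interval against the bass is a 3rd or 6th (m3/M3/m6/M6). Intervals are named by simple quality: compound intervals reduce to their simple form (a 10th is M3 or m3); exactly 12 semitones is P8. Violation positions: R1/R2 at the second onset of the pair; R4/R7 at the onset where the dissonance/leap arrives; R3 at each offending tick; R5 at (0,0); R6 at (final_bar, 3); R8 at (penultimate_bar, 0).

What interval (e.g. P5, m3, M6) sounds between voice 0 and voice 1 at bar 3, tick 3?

voice 0=B3 voice 1=D4 -> m3

m3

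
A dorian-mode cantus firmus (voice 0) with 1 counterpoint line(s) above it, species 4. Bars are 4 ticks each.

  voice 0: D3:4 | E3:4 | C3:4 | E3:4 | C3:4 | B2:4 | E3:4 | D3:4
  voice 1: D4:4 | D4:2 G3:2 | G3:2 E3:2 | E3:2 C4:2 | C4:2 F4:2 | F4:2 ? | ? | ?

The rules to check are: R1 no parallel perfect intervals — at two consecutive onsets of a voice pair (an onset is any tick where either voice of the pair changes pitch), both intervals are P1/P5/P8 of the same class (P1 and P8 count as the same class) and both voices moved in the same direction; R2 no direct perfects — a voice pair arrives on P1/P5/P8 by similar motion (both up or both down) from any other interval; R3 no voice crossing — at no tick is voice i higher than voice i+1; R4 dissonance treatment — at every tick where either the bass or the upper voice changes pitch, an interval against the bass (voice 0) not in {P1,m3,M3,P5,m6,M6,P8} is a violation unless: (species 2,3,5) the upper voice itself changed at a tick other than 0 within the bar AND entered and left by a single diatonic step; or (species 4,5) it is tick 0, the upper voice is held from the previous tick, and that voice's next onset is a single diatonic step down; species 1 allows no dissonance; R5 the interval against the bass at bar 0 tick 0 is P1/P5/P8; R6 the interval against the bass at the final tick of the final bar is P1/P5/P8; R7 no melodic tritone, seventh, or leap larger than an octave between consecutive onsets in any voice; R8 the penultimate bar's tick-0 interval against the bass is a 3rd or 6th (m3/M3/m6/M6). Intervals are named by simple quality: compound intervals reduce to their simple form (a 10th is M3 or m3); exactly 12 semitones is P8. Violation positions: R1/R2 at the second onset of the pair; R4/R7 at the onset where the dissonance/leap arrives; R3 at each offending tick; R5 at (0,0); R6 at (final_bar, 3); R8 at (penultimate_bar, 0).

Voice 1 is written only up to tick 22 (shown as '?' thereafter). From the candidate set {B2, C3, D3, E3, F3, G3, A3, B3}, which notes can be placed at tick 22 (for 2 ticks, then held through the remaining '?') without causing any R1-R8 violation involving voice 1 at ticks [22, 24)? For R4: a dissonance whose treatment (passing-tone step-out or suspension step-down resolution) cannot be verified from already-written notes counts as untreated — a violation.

B2: violates R7
C3: violates R4,R7
D3: violates R7
E3: violates R4,R7
F3: violates R4
G3: violates R7
A3: violates R4
B3: violates R7

{}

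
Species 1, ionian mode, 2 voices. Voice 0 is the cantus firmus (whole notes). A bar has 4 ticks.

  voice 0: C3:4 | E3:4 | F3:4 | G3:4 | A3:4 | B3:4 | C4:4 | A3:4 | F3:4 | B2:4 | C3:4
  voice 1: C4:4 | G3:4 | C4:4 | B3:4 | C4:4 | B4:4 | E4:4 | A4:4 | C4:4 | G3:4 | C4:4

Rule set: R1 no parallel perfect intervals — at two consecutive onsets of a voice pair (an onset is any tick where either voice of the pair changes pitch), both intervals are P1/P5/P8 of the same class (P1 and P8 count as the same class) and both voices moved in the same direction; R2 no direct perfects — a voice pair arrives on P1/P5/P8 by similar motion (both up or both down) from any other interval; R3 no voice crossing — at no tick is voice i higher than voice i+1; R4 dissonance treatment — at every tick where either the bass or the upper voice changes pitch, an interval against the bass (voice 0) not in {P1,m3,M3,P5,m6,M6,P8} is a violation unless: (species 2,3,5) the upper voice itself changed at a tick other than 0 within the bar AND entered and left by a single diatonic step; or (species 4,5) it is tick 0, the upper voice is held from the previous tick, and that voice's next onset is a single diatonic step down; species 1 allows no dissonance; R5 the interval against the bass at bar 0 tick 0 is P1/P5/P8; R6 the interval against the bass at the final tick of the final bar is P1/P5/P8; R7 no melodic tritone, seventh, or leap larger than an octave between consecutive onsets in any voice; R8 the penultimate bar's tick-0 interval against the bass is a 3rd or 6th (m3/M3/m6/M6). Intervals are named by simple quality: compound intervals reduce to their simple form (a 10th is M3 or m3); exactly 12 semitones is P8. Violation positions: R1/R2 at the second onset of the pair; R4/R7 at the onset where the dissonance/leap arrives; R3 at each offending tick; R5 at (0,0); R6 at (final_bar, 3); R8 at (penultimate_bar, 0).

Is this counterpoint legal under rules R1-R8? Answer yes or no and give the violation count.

No (6 violations)

bar 0: v0=C3 v1=C4 (P8)
bar 1: v0=E3 v1=G3 (m3)
bar 2: v0=F3 v1=C4 (P5)
bar 3: v0=G3 v1=B3 (M3)
bar 4: v0=A3 v1=C4 (m3)
bar 5: v0=B3 v1=B4 (P8)
bar 6: v0=C4 v1=E4 (M3)
bar 7: v0=A3 v1=A4 (P8)
bar 8: v0=F3 v1=C4 (P5)
bar 9: v0=B2 v1=G3 (m6)
bar 10: v0=C3 v1=C4 (P8)
  R2 @ bar2.0: E3/G3 m3 -> F3/C4 P5 similar
  R2 @ bar5.0: A3/C4 m3 -> B3/B4 P8 similar
  R7 @ bar5.0: C4->B4 leap 11st
  R2 @ bar8.0: A3/A4 P8 -> F3/C4 P5 similar
  R7 @ bar9.0: F3->B2 leap 6st
  R2 @ bar10.0: B2/G3 m6 -> C3/C4 P8 similar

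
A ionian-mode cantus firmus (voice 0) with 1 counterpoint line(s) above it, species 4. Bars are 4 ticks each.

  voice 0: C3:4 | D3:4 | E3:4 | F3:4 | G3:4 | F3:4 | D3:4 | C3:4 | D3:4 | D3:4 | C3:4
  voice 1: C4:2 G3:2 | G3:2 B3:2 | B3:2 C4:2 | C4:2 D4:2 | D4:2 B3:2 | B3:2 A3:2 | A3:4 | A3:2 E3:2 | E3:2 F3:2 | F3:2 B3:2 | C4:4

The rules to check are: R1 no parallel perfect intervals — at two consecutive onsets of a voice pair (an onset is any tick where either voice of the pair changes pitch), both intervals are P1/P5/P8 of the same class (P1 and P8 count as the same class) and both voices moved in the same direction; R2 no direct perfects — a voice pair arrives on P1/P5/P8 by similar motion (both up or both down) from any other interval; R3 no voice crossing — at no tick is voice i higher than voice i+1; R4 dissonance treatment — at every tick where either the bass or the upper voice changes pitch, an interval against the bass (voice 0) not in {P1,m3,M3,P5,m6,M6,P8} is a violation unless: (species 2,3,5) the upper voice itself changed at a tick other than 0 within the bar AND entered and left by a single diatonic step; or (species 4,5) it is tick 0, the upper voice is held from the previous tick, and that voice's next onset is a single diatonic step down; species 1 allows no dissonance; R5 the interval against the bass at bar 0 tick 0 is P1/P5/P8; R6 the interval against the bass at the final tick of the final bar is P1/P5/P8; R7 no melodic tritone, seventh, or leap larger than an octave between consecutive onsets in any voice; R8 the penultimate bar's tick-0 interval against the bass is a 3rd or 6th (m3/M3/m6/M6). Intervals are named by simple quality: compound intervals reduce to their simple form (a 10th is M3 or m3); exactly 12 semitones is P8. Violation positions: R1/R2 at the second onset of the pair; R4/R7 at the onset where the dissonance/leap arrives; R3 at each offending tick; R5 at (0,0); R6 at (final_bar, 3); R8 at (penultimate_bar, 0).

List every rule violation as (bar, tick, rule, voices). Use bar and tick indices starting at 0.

bar 0: v0=C3 v1=C4 downbeat P8
bar 1: v0=D3 v1=G3 downbeat P4
bar 2: v0=E3 v1=B3 downbeat P5
bar 3: v0=F3 v1=C4 downbeat P5
bar 4: v0=G3 v1=D4 downbeat P5
bar 5: v0=F3 v1=B3 downbeat TT
bar 6: v0=D3 v1=A3 downbeat P5
bar 7: v0=C3 v1=A3 downbeat M6
bar 8: v0=D3 v1=E3 downbeat M2
bar 9: v0=D3 v1=F3 downbeat m3
bar 10: v0=C3 v1=C4 downbeat P8
  -> R4 @ bar 1 tick 0 v(0, 1): D3/G3 P4 untreated
  -> R4 @ bar 8 tick 0 v(0, 1): D3/E3 M2 untreated
  -> R7 @ bar 9 tick 2 v(1,): F3->B3 leap 6st

(1, 0, R4, (0, 1))
(8, 0, R4, (0, 1))
(9, 2, R7, (1,))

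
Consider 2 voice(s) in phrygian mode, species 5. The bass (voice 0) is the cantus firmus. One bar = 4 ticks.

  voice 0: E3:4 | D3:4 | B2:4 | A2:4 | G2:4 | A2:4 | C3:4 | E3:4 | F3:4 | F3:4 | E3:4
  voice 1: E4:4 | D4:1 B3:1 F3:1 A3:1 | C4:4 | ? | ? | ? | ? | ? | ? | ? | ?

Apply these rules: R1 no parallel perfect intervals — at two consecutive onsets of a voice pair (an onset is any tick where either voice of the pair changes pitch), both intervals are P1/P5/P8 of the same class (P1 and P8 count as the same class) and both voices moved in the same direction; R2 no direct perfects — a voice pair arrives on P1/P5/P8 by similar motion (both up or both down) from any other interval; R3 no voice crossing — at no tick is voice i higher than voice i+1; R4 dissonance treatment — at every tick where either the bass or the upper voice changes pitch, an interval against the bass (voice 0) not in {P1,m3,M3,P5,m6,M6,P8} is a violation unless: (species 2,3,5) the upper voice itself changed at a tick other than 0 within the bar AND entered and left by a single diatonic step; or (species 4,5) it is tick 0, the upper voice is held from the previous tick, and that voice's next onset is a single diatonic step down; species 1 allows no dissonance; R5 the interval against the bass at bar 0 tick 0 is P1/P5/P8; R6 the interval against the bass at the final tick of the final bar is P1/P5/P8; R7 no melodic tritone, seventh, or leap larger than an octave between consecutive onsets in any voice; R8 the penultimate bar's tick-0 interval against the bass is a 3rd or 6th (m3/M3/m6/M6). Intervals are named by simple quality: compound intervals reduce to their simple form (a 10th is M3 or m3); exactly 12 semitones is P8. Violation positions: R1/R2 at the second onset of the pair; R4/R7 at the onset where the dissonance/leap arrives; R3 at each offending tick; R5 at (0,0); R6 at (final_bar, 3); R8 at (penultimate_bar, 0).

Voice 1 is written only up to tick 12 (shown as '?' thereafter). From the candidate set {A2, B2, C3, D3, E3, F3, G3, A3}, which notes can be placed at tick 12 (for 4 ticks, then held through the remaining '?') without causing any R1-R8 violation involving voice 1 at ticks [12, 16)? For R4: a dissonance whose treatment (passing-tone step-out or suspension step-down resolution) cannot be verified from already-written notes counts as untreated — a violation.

A2: violates R2,R7
B2: violates R4,R7
C3: legal
D3: violates R4,R7
E3: violates R2
F3: legal
G3: violates R4
A3: violates R2

{C3, F3}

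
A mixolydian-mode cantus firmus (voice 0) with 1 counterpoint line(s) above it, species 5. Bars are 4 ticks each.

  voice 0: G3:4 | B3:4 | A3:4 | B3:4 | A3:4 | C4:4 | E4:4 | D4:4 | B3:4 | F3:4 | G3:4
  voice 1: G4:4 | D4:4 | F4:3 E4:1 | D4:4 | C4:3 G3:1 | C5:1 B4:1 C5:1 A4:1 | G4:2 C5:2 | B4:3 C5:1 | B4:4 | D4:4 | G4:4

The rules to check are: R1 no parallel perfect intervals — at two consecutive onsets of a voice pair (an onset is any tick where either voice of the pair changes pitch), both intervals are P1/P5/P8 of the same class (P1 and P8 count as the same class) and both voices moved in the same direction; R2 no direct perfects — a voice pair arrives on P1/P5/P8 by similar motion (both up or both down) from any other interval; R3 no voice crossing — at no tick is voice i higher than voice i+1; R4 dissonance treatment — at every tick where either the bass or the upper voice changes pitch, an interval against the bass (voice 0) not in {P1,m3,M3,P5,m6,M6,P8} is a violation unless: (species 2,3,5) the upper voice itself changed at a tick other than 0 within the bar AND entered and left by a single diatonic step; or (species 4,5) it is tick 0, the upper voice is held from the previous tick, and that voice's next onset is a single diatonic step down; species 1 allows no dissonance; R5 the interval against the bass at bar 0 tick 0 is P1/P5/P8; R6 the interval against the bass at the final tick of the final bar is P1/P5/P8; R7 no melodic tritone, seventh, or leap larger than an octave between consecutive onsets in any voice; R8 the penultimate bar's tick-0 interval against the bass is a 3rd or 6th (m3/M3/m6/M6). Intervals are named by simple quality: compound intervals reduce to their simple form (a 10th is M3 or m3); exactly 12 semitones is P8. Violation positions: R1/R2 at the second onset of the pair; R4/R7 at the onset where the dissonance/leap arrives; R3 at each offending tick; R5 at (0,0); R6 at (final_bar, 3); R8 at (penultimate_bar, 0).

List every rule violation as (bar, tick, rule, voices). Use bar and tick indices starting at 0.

(4, 3, R3, (0, 1))
(4, 3, R4, (0, 1))
(5, 0, R2, (0, 1))
(5, 0, R7, (1,))
(8, 0, R2, (0, 1))
(9, 0, R7, (0,))
(10, 0, R2, (0, 1))

bar 0: v0=G3 v1=G4 downbeat P8
bar 1: v0=B3 v1=D4 downbeat m3
bar 2: v0=A3 v1=F4 downbeat m6
bar 3: v0=B3 v1=D4 downbeat m3
bar 4: v0=A3 v1=C4 downbeat m3
bar 5: v0=C4 v1=C5 downbeat P8
bar 6: v0=E4 v1=G4 downbeat m3
bar 7: v0=D4 v1=B4 downbeat M6
bar 8: v0=B3 v1=B4 downbeat P8
bar 9: v0=F3 v1=D4 downbeat M6
bar 10: v0=G3 v1=G4 downbeat P8
  -> R3 @ bar 4 tick 3 v(0, 1): A3 above G3
  -> R4 @ bar 4 tick 3 v(0, 1): A3/G3 M2 untreated
  -> R2 @ bar 5 tick 0 v(0, 1): A3/G3 M2 -> C4/C5 P8 similar
  -> R7 @ bar 5 tick 0 v(1,): G3->C5 leap 17st
  -> R2 @ bar 8 tick 0 v(0, 1): D4/C5 m7 -> B3/B4 P8 similar
  -> R7 @ bar 9 tick 0 v(0,): B3->F3 leap 6st
  -> R2 @ bar 10 tick 0 v(0, 1): F3/D4 M6 -> G3/G4 P8 similar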